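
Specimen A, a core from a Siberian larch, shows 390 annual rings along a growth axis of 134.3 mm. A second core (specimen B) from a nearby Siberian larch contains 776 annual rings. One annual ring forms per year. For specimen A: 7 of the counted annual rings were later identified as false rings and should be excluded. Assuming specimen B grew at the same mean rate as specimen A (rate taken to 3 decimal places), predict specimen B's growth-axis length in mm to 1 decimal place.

272.4 mm

Specimen A: true annual ring count = 390 − 7 = 383.
A: Extension rate ≈ 134.3 / 383 = 0.351 mm/year.
For B, 0.351 mm/year × 776 years = 272.4 mm.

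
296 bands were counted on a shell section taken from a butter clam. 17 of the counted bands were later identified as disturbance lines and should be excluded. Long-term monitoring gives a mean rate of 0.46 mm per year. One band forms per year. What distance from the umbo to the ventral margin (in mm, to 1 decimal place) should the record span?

128.3 mm

Correcting the raw count gives 296 − 17 = 279 true bands.
Length ≈ 0.46 × 279 = 128.3 mm.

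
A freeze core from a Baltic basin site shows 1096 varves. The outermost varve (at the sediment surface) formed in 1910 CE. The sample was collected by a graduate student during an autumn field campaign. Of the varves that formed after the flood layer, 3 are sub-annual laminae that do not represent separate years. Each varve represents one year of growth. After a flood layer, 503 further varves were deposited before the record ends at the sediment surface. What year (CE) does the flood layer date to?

There are 503 varves younger than the flood layer.
Removing the 3 false varves leaves 503 − 3 = 500 true varves beyond the flood layer.
Counting back 500 years from 1910 CE places the flood layer in 1910 − 500 = 1410 CE.

1410 CE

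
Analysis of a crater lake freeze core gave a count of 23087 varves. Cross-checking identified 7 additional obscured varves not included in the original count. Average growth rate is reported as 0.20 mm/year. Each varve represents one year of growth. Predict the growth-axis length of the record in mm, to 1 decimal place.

4618.8 mm

True varve count = 23087 + 7 = 23094.
23094 years at 0.20 mm/year gives 0.20 × 23094 = 4618.8 mm.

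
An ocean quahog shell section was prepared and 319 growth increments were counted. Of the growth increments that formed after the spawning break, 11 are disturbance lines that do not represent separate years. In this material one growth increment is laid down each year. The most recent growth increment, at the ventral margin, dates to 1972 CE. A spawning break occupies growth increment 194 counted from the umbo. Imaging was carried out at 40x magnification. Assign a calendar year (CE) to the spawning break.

319 − 194 = 125 growth increments lie beyond the spawning break toward the ventral margin.
125 − 11 false = 114 true growth increments after the spawning break.
The growth increment at the ventral margin is 1972 CE, so the spawning break dates to 1972 − 114 = 1858 CE.

1858 CE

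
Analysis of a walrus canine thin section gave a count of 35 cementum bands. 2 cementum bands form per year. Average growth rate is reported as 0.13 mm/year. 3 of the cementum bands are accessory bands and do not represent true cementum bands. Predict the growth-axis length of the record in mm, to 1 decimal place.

2.1 mm

Adjusted count: 35 − 3 = 32 cementum bands.
With 2 cementum bands per year, 32 / 2 = 16 years.
16 years at 0.13 mm/year gives 0.13 × 16 = 2.1 mm.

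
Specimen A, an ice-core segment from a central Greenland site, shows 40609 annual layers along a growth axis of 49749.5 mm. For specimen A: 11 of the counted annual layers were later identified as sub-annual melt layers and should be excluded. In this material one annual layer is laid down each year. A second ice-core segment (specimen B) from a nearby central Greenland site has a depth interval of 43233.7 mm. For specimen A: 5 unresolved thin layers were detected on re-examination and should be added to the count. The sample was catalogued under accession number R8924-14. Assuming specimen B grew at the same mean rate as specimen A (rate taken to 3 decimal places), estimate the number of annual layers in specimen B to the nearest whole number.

Specimen A: true annual layer count = 40609 − 11 + 5 = 40603.
A: Extension rate ≈ 49749.5 / 40603 = 1.225 mm per year.
Specimen B: 43233.7 mm / 1.225 mm per year = 35292.82 years ≈ 35293 annual layers.

35293 annual layers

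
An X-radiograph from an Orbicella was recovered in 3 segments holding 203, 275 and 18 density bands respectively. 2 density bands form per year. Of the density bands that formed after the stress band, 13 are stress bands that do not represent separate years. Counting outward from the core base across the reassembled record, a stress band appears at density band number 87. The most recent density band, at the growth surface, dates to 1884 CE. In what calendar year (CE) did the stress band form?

Total density bands = 203 + 275 + 18 = 496.
496 − 87 = 409 density bands lie beyond the stress band toward the growth surface.
Excluding 13 false density bands: 409 − 13 = 396.
396 density bands at 2 per year is 396 / 2 = 198 years.
1884 − 198 = 1686 CE.

1686 CE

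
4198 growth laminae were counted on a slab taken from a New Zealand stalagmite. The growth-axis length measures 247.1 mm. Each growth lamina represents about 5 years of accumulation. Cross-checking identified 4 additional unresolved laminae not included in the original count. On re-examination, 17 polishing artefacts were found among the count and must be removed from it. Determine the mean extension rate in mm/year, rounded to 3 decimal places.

Correcting the raw count gives 4198 − 17 + 4 = 4185 true growth laminae.
Multiplying by 5 years per growth lamina: 4185 × 5 = 20925 years.
Mean rate = 247.1 mm / 20925 years ≈ 0.012 mm/year.

0.012 mm/year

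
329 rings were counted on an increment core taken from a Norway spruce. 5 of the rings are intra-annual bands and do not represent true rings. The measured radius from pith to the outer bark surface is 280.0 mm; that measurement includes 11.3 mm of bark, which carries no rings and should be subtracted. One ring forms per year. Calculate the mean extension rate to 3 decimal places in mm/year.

0.829 mm/year

Adjusted count: 329 − 5 = 324 rings.
The growth record spans 280.0 − 11.3 = 268.7 mm.
Mean rate = 268.7 mm / 324 years ≈ 0.829 mm/year.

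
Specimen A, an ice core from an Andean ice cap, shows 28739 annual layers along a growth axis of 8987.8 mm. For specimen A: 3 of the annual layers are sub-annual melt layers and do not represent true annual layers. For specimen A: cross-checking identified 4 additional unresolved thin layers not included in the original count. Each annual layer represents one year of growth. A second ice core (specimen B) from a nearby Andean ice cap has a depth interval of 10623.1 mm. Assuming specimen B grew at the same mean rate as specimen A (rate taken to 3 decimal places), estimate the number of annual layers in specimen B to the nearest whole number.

33940 annual layers

Specimen A: adjusted count: 28739 − 3 + 4 = 28740 annual layers.
A: Extension rate ≈ 8987.8 / 28740 = 0.313 mm/yr.
Specimen B: 10623.1 mm / 0.313 mm per year = 33939.62 years ≈ 33940 annual layers.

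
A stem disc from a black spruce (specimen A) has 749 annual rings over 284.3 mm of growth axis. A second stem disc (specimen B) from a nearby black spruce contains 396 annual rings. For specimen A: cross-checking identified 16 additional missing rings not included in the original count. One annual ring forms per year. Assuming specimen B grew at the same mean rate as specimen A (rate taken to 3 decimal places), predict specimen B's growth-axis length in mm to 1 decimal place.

147.3 mm

Specimen A: adjusted count: 749 + 16 = 765 annual rings.
A: 284.3 mm over 765 years gives 284.3 / 765 ≈ 0.372 mm/year.
Length of B = 0.372 × 396 = 147.3 mm.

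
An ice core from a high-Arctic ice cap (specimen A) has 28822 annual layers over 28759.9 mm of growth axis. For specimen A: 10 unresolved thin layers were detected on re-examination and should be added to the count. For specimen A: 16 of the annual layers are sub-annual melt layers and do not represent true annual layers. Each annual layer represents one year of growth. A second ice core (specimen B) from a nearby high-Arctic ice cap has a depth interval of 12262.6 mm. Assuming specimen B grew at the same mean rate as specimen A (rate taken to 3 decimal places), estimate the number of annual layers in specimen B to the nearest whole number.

12287 annual layers

Specimen A: adjusted count: 28822 − 16 + 10 = 28816 annual layers.
A: Mean rate = 28759.9 mm / 28816 years ≈ 0.998 mm/year.
B spans 12262.6 / 0.998 = 12287.17 years ≈ 12287 annual layers.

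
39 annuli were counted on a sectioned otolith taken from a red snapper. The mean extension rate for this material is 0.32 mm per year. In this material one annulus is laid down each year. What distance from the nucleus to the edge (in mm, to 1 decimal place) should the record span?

12.5 mm

39 years of growth are recorded.
Predicted length = 0.32 mm/year × 39 years = 12.5 mm.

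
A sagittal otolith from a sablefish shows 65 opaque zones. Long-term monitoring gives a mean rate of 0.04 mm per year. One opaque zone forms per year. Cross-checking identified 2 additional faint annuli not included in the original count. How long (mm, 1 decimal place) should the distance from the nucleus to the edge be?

2.7 mm

Adjusted count: 65 + 2 = 67 opaque zones.
Length ≈ 0.04 × 67 = 2.7 mm.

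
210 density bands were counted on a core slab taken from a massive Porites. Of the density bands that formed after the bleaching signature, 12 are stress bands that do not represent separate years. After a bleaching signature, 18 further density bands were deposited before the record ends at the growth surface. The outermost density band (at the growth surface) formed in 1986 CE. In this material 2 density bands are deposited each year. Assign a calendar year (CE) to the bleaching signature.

18 density bands post-date the bleaching signature.
Removing the 12 false density bands leaves 18 − 12 = 6 true density bands beyond the bleaching signature.
With 2 density bands per year, 6 / 2 = 3 years.
1986 − 3 = 1983 CE.

1983 CE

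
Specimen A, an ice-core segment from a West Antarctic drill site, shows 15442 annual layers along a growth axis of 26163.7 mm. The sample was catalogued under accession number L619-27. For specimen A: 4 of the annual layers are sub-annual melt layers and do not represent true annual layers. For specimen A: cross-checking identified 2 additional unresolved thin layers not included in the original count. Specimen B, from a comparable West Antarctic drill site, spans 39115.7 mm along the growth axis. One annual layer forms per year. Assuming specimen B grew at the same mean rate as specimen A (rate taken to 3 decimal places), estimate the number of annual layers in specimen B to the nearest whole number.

23077 annual layers

Specimen A: correcting the raw count gives 15442 − 4 + 2 = 15440 true annual layers.
A: Mean rate = 26163.7 mm / 15440 years ≈ 1.695 mm per year.
Specimen B: 39115.7 mm / 1.695 mm per year = 23077.11 years ≈ 23077 annual layers.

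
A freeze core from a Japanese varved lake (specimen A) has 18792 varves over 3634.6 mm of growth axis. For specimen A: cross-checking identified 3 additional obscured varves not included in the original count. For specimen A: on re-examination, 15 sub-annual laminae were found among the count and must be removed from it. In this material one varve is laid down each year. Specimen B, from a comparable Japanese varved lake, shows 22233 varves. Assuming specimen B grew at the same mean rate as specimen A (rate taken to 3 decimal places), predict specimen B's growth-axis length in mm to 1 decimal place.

4313.2 mm

Specimen A: true varve count = 18792 − 15 + 3 = 18780.
A: Extension rate ≈ 3634.6 / 18780 = 0.194 mm per year.
B's length ≈ 0.194 × 22233 = 4313.2 mm.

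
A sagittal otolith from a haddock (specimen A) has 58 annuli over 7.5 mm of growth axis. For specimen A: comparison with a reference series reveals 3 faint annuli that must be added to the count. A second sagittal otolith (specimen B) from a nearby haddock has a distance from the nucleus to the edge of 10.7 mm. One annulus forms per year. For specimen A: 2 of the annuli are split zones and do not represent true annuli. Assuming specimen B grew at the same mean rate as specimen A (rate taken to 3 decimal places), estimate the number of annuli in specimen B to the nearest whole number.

Specimen A: adjusted count: 58 − 2 + 3 = 59 annuli.
A: Extension rate ≈ 7.5 / 59 = 0.127 mm/yr.
For B, 10.7 / 0.127 = 84.25 years ≈ 84 annuli.

84 annuli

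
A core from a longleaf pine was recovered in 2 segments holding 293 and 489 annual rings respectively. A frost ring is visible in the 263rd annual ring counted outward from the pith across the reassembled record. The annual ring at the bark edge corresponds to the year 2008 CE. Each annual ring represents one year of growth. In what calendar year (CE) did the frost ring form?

Total annual rings = 293 + 489 = 782.
Between annual ring 263 and the bark edge there are 782 − 263 = 519 annual rings.
The annual ring at the bark edge is 2008 CE, so the frost ring dates to 2008 − 519 = 1489 CE.

1489 CE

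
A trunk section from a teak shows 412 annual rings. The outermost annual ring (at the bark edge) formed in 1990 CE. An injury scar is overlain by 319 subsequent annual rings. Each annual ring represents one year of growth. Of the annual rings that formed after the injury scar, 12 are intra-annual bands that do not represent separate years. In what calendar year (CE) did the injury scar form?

1683 CE

319 annual rings post-date the injury scar.
319 − 12 false = 307 true annual rings after the injury scar.
The annual ring at the bark edge is 1990 CE, so the injury scar dates to 1990 − 307 = 1683 CE.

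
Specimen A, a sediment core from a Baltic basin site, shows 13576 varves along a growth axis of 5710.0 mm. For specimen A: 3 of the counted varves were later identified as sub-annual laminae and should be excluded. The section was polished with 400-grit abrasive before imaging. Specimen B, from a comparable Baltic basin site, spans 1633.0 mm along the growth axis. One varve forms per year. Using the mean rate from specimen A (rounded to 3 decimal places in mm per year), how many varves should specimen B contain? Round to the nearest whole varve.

Specimen A: true varve count = 13576 − 3 = 13573.
A: Mean rate = 5710.0 mm / 13573 years ≈ 0.421 mm/yr.
B spans 1633.0 / 0.421 = 3878.86 years ≈ 3879 varves.

3879 varves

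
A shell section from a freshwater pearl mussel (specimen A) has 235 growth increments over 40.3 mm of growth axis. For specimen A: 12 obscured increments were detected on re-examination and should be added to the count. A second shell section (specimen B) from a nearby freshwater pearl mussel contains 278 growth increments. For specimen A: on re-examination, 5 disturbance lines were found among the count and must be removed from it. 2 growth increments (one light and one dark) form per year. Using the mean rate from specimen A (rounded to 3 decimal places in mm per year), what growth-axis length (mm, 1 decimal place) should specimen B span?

46.3 mm

Specimen A: adjusted count: 235 − 5 + 12 = 242 growth increments.
Specimen A: dividing by 2 growth increments per year: 242 / 2 = 121 years.
A: Extension rate ≈ 40.3 / 121 = 0.333 mm/year.
Specimen B: 278 growth increments at 2 per year is 278 / 2 = 139 years. For B, 0.333 mm/year × 139 years = 46.3 mm.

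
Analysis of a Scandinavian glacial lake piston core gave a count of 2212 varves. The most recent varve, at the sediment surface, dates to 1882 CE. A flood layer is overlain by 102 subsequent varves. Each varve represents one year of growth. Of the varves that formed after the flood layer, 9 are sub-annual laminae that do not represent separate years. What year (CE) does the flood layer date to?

1789 CE

There are 102 varves younger than the flood layer.
Excluding 9 false varves: 102 − 9 = 93.
The varve at the sediment surface is 1882 CE, so the flood layer dates to 1882 − 93 = 1789 CE.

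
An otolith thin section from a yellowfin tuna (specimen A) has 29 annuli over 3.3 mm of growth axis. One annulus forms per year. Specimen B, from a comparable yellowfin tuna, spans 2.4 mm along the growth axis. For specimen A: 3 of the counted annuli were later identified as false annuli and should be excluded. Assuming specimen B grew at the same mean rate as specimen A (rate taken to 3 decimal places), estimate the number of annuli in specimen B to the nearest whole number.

Specimen A: after corrections the count is 29 − 3 = 26 annuli.
A: 3.3 mm over 26 years gives 3.3 / 26 ≈ 0.127 mm/yr.
B spans 2.4 / 0.127 = 18.90 years ≈ 19 annuli.

19 annuli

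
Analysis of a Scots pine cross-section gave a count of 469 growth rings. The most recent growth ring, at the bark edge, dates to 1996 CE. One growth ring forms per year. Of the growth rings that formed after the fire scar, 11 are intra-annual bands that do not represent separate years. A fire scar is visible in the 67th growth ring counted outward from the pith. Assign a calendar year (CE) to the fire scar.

1605 CE

469 − 67 = 402 growth rings lie beyond the fire scar toward the bark edge.
402 − 11 false = 391 true growth rings after the fire scar.
The growth ring at the bark edge is 1996 CE, so the fire scar dates to 1996 − 391 = 1605 CE.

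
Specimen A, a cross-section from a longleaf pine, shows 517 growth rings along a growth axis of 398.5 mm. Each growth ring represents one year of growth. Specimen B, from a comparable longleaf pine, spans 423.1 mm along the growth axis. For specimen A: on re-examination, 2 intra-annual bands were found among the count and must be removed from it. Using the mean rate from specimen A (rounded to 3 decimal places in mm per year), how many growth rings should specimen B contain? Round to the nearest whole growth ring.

547 growth rings

Specimen A: correcting the raw count gives 517 − 2 = 515 true growth rings.
A: Mean rate = 398.5 mm / 515 years ≈ 0.774 mm/year.
Specimen B: 423.1 mm / 0.774 mm per year = 546.64 years ≈ 547 growth rings.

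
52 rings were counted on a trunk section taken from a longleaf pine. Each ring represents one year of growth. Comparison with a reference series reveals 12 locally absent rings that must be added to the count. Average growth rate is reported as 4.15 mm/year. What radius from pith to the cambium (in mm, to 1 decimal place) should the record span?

True ring count = 52 + 12 = 64.
64 years at 4.15 mm/year gives 4.15 × 64 = 265.6 mm.

265.6 mm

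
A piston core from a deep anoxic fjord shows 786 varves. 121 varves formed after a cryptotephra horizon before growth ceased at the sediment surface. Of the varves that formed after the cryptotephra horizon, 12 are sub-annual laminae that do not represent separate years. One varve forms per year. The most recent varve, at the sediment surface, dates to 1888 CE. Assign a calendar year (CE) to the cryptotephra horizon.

1779 CE

There are 121 varves younger than the cryptotephra horizon.
Excluding 12 false varves: 121 − 12 = 109.
The varve at the sediment surface is 1888 CE, so the cryptotephra horizon dates to 1888 − 109 = 1779 CE.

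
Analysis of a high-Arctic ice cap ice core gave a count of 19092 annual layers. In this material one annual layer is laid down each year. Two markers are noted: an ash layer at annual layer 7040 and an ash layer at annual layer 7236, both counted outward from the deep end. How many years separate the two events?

196 yr

Separation: 7236 − 7040 = 196 annual layers.
One annual layer per year makes the interval 196 years.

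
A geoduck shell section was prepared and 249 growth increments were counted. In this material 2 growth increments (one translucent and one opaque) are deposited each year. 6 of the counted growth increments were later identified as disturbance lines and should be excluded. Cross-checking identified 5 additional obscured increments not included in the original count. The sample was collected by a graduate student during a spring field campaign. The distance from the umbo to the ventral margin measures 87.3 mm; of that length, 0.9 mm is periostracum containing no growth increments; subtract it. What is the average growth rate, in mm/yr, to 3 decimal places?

0.697 mm/yr

After corrections the count is 249 − 6 + 5 = 248 growth increments.
248 growth increments at 2 per year is 248 / 2 = 124 years.
Net length = 87.3 − 0.9 = 86.4 mm.
Extension rate ≈ 86.4 / 124 = 0.697 mm/yr.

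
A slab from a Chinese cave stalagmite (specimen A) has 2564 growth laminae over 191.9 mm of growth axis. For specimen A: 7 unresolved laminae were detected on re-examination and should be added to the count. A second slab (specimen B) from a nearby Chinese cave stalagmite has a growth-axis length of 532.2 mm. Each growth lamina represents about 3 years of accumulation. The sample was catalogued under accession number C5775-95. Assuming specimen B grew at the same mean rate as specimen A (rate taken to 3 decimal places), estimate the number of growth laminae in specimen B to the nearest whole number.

7096 growth laminae

Specimen A: adjusted count: 2564 + 7 = 2571 growth laminae.
Specimen A: 2571 growth laminae at 3 years each span 2571 × 3 = 7713 years.
A: Extension rate ≈ 191.9 / 7713 = 0.025 mm/yr.
For B, 532.2 / 0.025 = 21288.00 years; at 3 years per growth lamina that is 21288.00 / 3 ≈ 7096 growth laminae.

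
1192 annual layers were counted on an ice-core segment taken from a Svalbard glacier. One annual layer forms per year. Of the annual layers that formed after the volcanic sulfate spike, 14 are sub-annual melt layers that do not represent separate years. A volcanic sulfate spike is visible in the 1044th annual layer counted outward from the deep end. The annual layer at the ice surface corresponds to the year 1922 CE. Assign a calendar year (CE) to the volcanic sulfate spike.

1192 − 1044 = 148 annual layers lie beyond the volcanic sulfate spike toward the ice surface.
148 − 14 false = 134 true annual layers after the volcanic sulfate spike.
1922 − 134 = 1788 CE.

1788 CE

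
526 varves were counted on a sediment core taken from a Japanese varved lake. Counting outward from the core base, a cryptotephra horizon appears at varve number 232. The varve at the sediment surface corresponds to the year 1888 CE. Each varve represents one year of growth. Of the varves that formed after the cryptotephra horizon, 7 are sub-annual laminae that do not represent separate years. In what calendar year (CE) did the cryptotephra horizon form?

1601 CE

The cryptotephra horizon sits at varve 232 from the core base, so 526 − 232 = 294 varves formed after it.
294 − 7 false = 287 true varves after the cryptotephra horizon.
Counting back 287 years from 1888 CE places the cryptotephra horizon in 1888 − 287 = 1601 CE.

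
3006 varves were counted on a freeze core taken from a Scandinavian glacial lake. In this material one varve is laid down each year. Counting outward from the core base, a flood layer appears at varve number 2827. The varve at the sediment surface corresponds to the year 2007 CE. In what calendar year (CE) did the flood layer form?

Between varve 2827 and the sediment surface there are 3006 − 2827 = 179 varves.
2007 − 179 = 1828 CE.

1828 CE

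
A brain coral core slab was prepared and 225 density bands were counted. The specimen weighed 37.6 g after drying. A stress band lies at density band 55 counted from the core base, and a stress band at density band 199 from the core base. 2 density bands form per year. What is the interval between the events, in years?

72 years

The two markers are separated by 199 − 55 = 144 density bands.
144 density bands at 2 per year is 144 / 2 = 72 years.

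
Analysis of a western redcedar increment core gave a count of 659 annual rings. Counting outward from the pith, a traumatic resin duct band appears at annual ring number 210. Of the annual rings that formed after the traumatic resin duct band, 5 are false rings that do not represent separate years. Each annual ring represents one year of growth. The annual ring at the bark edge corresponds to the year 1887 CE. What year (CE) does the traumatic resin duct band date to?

659 − 210 = 449 annual rings lie beyond the traumatic resin duct band toward the bark edge.
449 − 5 false = 444 true annual rings after the traumatic resin duct band.
The annual ring at the bark edge is 1887 CE, so the traumatic resin duct band dates to 1887 − 444 = 1443 CE.

1443 CE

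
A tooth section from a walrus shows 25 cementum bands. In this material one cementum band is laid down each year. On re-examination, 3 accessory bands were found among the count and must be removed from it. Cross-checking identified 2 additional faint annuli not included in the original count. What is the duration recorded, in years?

24 yr

Correcting the raw count gives 25 − 3 + 2 = 24 true cementum bands.
At one cementum band per year, that is 24 years.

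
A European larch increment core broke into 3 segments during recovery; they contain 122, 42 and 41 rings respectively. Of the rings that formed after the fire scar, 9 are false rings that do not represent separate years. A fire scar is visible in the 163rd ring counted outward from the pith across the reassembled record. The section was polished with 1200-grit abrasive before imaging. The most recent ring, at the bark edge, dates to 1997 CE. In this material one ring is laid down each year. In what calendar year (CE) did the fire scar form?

Total rings = 122 + 42 + 41 = 205.
The fire scar sits at ring 163 from the pith, so 205 − 163 = 42 rings formed after it.
Removing the 9 false rings leaves 42 − 9 = 33 true rings beyond the fire scar.
1997 − 33 = 1964 CE.

1964 CE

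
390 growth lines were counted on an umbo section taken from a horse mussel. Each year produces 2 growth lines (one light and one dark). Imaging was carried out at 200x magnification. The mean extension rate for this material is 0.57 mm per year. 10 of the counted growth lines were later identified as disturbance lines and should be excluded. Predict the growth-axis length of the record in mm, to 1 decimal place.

Adjusted count: 390 − 10 = 380 growth lines.
Dividing by 2 growth lines per year: 380 / 2 = 190 years.
Predicted length = 0.57 mm/year × 190 years = 108.3 mm.

108.3 mm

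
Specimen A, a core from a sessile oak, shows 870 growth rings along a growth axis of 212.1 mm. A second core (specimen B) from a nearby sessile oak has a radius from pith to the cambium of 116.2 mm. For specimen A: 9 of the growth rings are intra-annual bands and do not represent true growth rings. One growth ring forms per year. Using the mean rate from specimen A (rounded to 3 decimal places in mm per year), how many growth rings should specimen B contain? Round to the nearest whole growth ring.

Specimen A: adjusted count: 870 − 9 = 861 growth rings.
A: Extension rate ≈ 212.1 / 861 = 0.246 mm/year.
For B, 116.2 / 0.246 = 472.36 years ≈ 472 growth rings.

472 growth rings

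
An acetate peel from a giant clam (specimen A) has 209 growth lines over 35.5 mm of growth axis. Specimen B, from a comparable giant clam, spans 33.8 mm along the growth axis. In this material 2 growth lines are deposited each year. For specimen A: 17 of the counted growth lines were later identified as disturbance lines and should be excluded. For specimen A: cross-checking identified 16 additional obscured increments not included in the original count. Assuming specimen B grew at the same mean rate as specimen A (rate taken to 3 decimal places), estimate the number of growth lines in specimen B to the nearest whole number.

198 growth lines

Specimen A: true growth line count = 209 − 17 + 16 = 208.
Specimen A: dividing by 2 growth lines per year: 208 / 2 = 104 years.
A: Mean rate = 35.5 mm / 104 years ≈ 0.341 mm per year.
Specimen B: 33.8 mm / 0.341 mm per year = 99.12 years; at 2 growth lines per year that is 99.12 × 2 ≈ 198 growth lines.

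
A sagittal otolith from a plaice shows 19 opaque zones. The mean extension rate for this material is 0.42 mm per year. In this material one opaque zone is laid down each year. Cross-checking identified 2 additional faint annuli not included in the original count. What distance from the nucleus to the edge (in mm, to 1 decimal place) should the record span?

8.8 mm

True opaque zone count = 19 + 2 = 21.
Predicted length = 0.42 mm/year × 21 years = 8.8 mm.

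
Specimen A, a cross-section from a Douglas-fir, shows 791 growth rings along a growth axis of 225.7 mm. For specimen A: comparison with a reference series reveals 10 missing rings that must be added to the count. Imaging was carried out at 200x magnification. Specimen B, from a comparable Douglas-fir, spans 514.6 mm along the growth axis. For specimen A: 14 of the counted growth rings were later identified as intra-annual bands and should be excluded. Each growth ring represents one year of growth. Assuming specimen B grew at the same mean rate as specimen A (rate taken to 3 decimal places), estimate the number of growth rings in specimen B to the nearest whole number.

1793 growth rings

Specimen A: adjusted count: 791 − 14 + 10 = 787 growth rings.
A: Mean rate = 225.7 mm / 787 years ≈ 0.287 mm/yr.
Specimen B: 514.6 mm / 0.287 mm per year = 1793.03 years ≈ 1793 growth rings.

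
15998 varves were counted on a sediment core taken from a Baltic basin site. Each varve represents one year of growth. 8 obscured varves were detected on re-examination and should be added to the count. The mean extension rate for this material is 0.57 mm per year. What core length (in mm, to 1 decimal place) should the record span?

True varve count = 15998 + 8 = 16006.
16006 years at 0.57 mm/year gives 0.57 × 16006 = 9123.4 mm.

9123.4 mm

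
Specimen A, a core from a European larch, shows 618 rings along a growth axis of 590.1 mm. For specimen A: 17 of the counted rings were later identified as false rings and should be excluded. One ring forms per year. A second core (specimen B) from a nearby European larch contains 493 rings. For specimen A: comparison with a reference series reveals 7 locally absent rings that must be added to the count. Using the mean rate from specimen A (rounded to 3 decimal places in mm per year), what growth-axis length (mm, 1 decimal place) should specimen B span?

Specimen A: true ring count = 618 − 17 + 7 = 608.
A: Extension rate ≈ 590.1 / 608 = 0.971 mm/year.
B's length ≈ 0.971 × 493 = 478.7 mm.

478.7 mm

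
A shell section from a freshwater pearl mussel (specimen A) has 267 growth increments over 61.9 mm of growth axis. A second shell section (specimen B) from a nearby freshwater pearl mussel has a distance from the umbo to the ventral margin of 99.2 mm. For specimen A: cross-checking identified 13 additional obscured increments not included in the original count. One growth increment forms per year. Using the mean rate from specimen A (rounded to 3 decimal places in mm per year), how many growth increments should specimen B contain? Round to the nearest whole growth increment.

449 growth increments

Specimen A: after corrections the count is 267 + 13 = 280 growth increments.
A: Mean rate = 61.9 mm / 280 years ≈ 0.221 mm per year.
For B, 99.2 / 0.221 = 448.87 years ≈ 449 growth increments.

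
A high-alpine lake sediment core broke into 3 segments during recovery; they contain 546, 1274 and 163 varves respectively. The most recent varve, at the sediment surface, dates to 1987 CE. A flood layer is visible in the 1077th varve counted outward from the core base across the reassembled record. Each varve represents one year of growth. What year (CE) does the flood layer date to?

Total varves = 546 + 1274 + 163 = 1983.
Between varve 1077 and the sediment surface there are 1983 − 1077 = 906 varves.
Counting back 906 years from 1987 CE places the flood layer in 1987 − 906 = 1081 CE.

1081 CE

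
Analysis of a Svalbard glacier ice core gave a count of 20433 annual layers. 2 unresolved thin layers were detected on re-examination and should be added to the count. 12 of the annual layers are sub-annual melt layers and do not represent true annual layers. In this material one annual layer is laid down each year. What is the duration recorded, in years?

True annual layer count = 20433 − 12 + 2 = 20423.
One annual layer per year makes the duration 20423 years.

20423 years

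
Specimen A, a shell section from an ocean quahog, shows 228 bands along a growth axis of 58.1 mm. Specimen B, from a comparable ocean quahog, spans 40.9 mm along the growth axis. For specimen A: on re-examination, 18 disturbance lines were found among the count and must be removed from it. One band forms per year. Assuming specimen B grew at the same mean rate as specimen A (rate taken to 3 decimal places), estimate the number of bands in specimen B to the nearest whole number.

Specimen A: correcting the raw count gives 228 − 18 = 210 true bands.
A: Mean rate = 58.1 mm / 210 years ≈ 0.277 mm/year.
Specimen B: 40.9 mm / 0.277 mm per year = 147.65 years ≈ 148 bands.

148 bands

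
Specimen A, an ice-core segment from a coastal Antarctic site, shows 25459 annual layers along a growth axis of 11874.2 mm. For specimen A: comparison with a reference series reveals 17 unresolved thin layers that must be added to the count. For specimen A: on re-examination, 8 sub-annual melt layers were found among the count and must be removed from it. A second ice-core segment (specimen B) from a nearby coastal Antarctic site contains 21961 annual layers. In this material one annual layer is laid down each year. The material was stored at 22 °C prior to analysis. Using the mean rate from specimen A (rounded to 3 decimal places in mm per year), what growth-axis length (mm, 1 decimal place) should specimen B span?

10233.8 mm

Specimen A: true annual layer count = 25459 − 8 + 17 = 25468.
A: Extension rate ≈ 11874.2 / 25468 = 0.466 mm/yr.
B's length ≈ 0.466 × 21961 = 10233.8 mm.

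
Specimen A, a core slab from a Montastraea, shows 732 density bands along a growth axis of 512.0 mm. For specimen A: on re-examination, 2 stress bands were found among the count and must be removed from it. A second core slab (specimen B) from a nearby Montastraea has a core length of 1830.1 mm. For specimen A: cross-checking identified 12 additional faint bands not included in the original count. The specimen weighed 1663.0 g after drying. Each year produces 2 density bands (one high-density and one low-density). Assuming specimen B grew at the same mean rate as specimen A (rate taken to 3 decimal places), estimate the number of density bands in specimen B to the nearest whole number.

2652 density bands

Specimen A: after corrections the count is 732 − 2 + 12 = 742 density bands.
Specimen A: with 2 density bands per year, 742 / 2 = 371 years.
A: 512.0 mm over 371 years gives 512.0 / 371 ≈ 1.380 mm/yr.
Specimen B: 1830.1 mm / 1.380 mm per year = 1326.16 years; at 2 density bands per year that is 1326.16 × 2 ≈ 2652 density bands.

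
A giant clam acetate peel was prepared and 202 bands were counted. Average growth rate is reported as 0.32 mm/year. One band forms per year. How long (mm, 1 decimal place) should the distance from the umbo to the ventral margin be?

The record spans 202 years at 0.32 mm per year.
Predicted length = 0.32 mm/year × 202 years = 64.6 mm.

64.6 mm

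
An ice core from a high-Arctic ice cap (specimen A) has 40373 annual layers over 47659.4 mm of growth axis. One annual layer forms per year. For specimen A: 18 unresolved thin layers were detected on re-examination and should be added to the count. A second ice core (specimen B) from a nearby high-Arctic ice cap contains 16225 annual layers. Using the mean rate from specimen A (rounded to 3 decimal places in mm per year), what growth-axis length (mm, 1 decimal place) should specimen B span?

19145.5 mm

Specimen A: adjusted count: 40373 + 18 = 40391 annual layers.
A: Mean rate = 47659.4 mm / 40391 years ≈ 1.180 mm/year.
Length of B = 1.180 × 16225 = 19145.5 mm.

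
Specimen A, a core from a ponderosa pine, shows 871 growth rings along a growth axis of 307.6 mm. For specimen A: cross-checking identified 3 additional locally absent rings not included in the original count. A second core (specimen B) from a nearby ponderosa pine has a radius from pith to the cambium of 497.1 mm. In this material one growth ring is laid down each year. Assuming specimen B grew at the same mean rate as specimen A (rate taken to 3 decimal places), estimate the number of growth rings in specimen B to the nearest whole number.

Specimen A: adjusted count: 871 + 3 = 874 growth rings.
A: 307.6 mm over 874 years gives 307.6 / 874 ≈ 0.352 mm/year.
B spans 497.1 / 0.352 = 1412.22 years ≈ 1412 growth rings.

1412 growth rings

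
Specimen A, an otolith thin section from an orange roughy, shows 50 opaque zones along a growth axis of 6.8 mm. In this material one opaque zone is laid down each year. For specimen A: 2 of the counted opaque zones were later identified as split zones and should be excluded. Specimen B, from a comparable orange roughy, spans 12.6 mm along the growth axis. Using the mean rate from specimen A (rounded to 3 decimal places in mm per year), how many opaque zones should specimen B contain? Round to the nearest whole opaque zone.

Specimen A: true opaque zone count = 50 − 2 = 48.
A: 6.8 mm over 48 years gives 6.8 / 48 ≈ 0.142 mm/yr.
B spans 12.6 / 0.142 = 88.73 years ≈ 89 opaque zones.

89 opaque zones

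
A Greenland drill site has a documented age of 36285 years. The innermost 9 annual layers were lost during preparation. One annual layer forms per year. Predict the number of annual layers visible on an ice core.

Expected annual layers over 36285 years: 36285.
Subtracting the 9 annual layers not captured gives 36285 − 9 = 36276 annual layers in the record.

36276 annual layers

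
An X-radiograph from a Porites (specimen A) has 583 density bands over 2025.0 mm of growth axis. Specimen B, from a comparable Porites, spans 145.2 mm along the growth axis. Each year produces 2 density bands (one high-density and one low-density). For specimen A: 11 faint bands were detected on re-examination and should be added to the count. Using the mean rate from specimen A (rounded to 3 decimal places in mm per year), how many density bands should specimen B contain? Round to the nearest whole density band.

Specimen A: correcting the raw count gives 583 + 11 = 594 true density bands.
Specimen A: dividing by 2 density bands per year: 594 / 2 = 297 years.
A: Extension rate ≈ 2025.0 / 297 = 6.818 mm/yr.
B spans 145.2 / 6.818 = 21.30 years; at 2 density bands per year that is 21.30 × 2 ≈ 43 density bands.

43 density bands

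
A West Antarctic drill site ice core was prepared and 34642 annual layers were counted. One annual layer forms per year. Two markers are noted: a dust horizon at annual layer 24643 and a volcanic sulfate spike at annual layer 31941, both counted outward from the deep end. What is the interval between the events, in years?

7298 years

The two markers are separated by 31941 − 24643 = 7298 annual layers.
One annual layer per year makes the interval 7298 years.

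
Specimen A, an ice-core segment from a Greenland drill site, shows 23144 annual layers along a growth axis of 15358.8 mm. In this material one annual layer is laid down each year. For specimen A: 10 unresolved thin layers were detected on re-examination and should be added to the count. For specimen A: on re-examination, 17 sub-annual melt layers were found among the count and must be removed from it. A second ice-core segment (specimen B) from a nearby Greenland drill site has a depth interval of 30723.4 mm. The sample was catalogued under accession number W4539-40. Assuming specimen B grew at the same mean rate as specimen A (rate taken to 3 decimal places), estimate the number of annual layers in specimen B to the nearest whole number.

Specimen A: correcting the raw count gives 23144 − 17 + 10 = 23137 true annual layers.
A: Extension rate ≈ 15358.8 / 23137 = 0.664 mm/year.
Specimen B: 30723.4 mm / 0.664 mm per year = 46270.18 years ≈ 46270 annual layers.

46270 annual layers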